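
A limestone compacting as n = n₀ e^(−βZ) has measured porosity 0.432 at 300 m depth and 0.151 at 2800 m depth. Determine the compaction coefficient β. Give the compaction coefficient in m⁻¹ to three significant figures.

0.000420 m⁻¹

Working in km (1 km = 1000 m; β in km⁻¹ = β in m⁻¹ × 1000):
Athy: n(Z) = n₀ e^(−βZ) ⇒ n₁/n₂ = e^{β(Z₂−Z₁)} ⇒ β = ln(n₁/n₂)/(Z₂−Z₁)
β = ln(0.432/0.151) / (2.8 − 0.3) = ln(2.861) / 2.5 = 1.0511 / 2.5 = 0.4205 km⁻¹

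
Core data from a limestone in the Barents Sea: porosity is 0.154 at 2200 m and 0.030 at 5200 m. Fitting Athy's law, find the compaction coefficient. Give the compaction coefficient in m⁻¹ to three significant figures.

Working in km (1 km = 1000 m; k in km⁻¹ = k in m⁻¹ × 1000):
Athy: n(z) = n₀ e^(−kz) ⇒ n₁/n₂ = e^{k(z₂−z₁)} ⇒ k = ln(n₁/n₂)/(z₂−z₁)
k = ln(0.154/0.03) / (5.2 − 2.2) = ln(5.133) / 3 = 1.6358 / 3 = 0.5453 km⁻¹

0.000545 m⁻¹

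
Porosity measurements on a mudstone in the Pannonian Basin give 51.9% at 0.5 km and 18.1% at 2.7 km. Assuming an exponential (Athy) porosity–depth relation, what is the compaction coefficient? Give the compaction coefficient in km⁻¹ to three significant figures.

0.479 km⁻¹

Athy: phi(d) = phi₀ e^(−βd) ⇒ phi₁/phi₂ = e^{β(d₂−d₁)} ⇒ β = ln(phi₁/phi₂)/(d₂−d₁)
β = ln(0.519/0.181) / (2.7 − 0.5) = ln(2.867) / 2.2 = 1.0534 / 2.2 = 0.4788 km⁻¹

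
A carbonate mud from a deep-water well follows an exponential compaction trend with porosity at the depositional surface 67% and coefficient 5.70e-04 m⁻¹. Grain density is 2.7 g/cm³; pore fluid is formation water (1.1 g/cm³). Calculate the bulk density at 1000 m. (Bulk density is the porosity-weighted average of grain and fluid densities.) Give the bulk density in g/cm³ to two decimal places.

Working in km (1 km = 1000 m; k in km⁻¹ = k in m⁻¹ × 1000):
Porosity at depth: n = 0.67·exp(−0.57×1) = 0.67×0.5655 = 0.3789
Bulk density: ρ_b = (1−n)ρ_g + n·ρ_f = 0.6211×2.7 + 0.3789×1.1
       = 1.677 + 0.417 = 2.094 g/cm³

2.09 g/cm³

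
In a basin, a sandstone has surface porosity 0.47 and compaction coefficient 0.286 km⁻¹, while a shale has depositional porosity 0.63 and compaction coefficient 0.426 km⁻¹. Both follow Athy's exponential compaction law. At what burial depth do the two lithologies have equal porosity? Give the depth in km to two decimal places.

2.09 km

Set n₀ₐ e^(−kₐZ) = n₀ᵦ e^(−kᵦZ) ⇒ ln(n₀ₐ/n₀ᵦ) = (kₐ − kᵦ)·Z
Z = ln(0.47/0.63) / (0.286 − 0.426) = -0.2930 / -0.14 = 2.093 km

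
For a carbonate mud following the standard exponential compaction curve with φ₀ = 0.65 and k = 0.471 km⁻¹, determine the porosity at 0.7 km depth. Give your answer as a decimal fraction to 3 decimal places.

φ = φ₀·exp(−k·Z) = 0.65 × exp(−0.471 × 0.7) = 0.65 × exp(−0.3297)
  = 0.65 × 0.7191 = 0.4674

0.467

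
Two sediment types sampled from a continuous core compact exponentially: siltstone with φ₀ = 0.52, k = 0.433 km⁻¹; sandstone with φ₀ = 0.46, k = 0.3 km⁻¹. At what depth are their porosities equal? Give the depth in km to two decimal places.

Set φ₀ₐ e^(−kₐz) = φ₀ᵦ e^(−kᵦz) ⇒ ln(φ₀ₐ/φ₀ᵦ) = (kₐ − kᵦ)·z
z = ln(0.52/0.46) / (0.433 − 0.3) = 0.1226 / 0.133 = 0.922 km

0.92 km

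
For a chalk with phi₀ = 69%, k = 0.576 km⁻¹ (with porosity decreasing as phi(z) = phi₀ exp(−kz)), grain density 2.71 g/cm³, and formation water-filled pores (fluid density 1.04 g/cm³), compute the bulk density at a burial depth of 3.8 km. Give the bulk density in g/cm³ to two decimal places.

2.58 g/cm³

Porosity at depth: phi = 0.69·exp(−0.576×3.8) = 0.69×0.1121 = 0.0773
Bulk density: ρ_b = (1−phi)ρ_g + phi·ρ_f = 0.9227×2.71 + 0.0773×1.04
       = 2.500 + 0.080 = 2.581 g/cm³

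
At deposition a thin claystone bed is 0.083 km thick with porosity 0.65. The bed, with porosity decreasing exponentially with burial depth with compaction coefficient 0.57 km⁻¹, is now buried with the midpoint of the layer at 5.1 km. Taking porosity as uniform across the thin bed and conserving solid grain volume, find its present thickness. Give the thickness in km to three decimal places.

Porosity at 5.1 km: phi = 0.65·exp(−0.57×5.1) = 0.0355
Solid-volume conservation: h(1−phi) = h₀(1−phi₀) ⇒ h = h₀·(1−phi₀)/(1−phi)
h = 0.083 × (1 − 0.65)/(1 − 0.0355) = 0.083 × 0.3629 = 0.0301 km

0.030 km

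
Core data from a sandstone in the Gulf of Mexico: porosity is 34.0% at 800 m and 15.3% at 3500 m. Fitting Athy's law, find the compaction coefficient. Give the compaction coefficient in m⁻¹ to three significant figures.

0.000296 m⁻¹

Working in km (1 km = 1000 m; β in km⁻¹ = β in m⁻¹ × 1000):
Athy: φ(z) = φ₀ e^(−βz) ⇒ φ₁/φ₂ = e^{β(z₂−z₁)} ⇒ β = ln(φ₁/φ₂)/(z₂−z₁)
β = ln(0.34/0.153) / (3.5 − 0.8) = ln(2.222) / 2.7 = 0.7985 / 2.7 = 0.2957 km⁻¹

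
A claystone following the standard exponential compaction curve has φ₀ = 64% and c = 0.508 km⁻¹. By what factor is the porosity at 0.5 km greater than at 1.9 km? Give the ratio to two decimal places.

φ(Z₁)/φ(Z₂) = e^(−c·Z₁)/e^(−c·Z₂) = e^{c(Z₂−Z₁)}
= exp(0.508 × 1.4) = exp(0.7112) = 2.0364

2.04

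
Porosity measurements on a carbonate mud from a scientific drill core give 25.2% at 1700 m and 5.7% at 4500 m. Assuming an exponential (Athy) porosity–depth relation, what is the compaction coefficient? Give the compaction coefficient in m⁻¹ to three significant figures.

0.000531 m⁻¹

Working in km (1 km = 1000 m; c in km⁻¹ = c in m⁻¹ × 1000):
Athy: n(Z) = n₀ e^(−cZ) ⇒ n₁/n₂ = e^{c(Z₂−Z₁)} ⇒ c = ln(n₁/n₂)/(Z₂−Z₁)
c = ln(0.252/0.057) / (4.5 − 1.7) = ln(4.421) / 2.8 = 1.4864 / 2.8 = 0.5308 km⁻¹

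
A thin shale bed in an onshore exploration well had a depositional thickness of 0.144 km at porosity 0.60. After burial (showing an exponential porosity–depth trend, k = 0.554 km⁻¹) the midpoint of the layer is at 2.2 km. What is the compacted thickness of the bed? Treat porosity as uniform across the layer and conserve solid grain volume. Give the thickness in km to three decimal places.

0.070 km

Porosity at 2.2 km: phi = 0.6·exp(−0.554×2.2) = 0.1774
Solid-volume conservation: h(1−phi) = h₀(1−phi₀) ⇒ h = h₀·(1−phi₀)/(1−phi)
h = 0.144 × (1 − 0.6)/(1 − 0.1774) = 0.144 × 0.4862 = 0.0700 km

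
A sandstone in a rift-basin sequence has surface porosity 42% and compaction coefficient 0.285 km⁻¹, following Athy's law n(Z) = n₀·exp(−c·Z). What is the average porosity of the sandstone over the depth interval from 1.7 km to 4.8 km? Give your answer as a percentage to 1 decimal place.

⟨n⟩ = (1/(Z₂−Z₁)) ∫ n₀ e^(−cZ) dZ = n₀·(e^(−c·Z₁) − e^(−c·Z₂)) / (c·(Z₂−Z₁))
e^(−0.285×1.7) = 0.6160; e^(−0.285×4.8) = 0.2546
⟨n⟩ = 0.42 × (0.6160 − 0.2546) / (0.285 × 3.1) = 0.42 × 0.4090 = 0.1718

17.2%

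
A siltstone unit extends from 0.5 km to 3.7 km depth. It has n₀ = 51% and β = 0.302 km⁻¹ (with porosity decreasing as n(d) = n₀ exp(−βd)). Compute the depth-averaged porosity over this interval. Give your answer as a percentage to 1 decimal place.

⟨n⟩ = (1/(d₂−d₁)) ∫ n₀ e^(−βd) dd = n₀·(e^(−β·d₁) − e^(−β·d₂)) / (β·(d₂−d₁))
e^(−0.302×0.5) = 0.8598; e^(−0.302×3.7) = 0.3271
⟨n⟩ = 0.51 × (0.8598 − 0.3271) / (0.302 × 3.2) = 0.51 × 0.5512 = 0.2811

28.1%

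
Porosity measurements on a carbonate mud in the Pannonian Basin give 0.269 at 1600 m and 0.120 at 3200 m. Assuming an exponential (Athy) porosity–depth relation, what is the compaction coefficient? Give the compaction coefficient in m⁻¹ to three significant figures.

0.000505 m⁻¹

Working in km (1 km = 1000 m; c in km⁻¹ = c in m⁻¹ × 1000):
Athy: phi(Z) = phi₀ e^(−cZ) ⇒ phi₁/phi₂ = e^{c(Z₂−Z₁)} ⇒ c = ln(phi₁/phi₂)/(Z₂−Z₁)
c = ln(0.269/0.12) / (3.2 − 1.6) = ln(2.242) / 1.6 = 0.8072 / 1.6 = 0.5045 km⁻¹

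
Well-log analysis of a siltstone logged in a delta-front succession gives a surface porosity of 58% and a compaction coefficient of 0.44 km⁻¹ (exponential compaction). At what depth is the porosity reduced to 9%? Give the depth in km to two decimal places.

Invert Athy's law: z = ln(phi₀/phi) / k
z = ln(0.58/0.09) / 0.44 = ln(6.444) / 0.44 = 1.8632 / 0.44 = 4.235 km

4.23 km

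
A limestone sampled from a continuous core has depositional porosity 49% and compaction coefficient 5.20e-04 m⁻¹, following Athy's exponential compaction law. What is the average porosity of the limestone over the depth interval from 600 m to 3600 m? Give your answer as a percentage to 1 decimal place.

18.2%

Working in km (1 km = 1000 m; c in km⁻¹ = c in m⁻¹ × 1000):
⟨phi⟩ = (1/(Z₂−Z₁)) ∫ phi₀ e^(−cZ) dZ = phi₀·(e^(−c·Z₁) − e^(−c·Z₂)) / (c·(Z₂−Z₁))
e^(−0.52×0.6) = 0.7320; e^(−0.52×3.6) = 0.1538
⟨phi⟩ = 0.49 × (0.7320 − 0.1538) / (0.52 × 3) = 0.49 × 0.3706 = 0.1816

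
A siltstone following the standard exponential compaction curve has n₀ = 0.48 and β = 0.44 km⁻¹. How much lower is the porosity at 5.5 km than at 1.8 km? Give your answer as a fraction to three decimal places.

0.175

n(1.8) = 0.48·e^(−0.44×1.8) = 0.2174
n(5.5) = 0.48·e^(−0.44×5.5) = 0.0427
Δn = 0.2174 − 0.0427 = 0.1747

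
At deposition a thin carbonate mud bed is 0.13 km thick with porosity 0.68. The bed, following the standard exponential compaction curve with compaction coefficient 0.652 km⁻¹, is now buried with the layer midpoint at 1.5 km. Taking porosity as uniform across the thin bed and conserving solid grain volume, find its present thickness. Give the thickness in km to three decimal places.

Porosity at 1.5 km: phi = 0.68·exp(−0.652×1.5) = 0.2557
Solid-volume conservation: h(1−phi) = h₀(1−phi₀) ⇒ h = h₀·(1−phi₀)/(1−phi)
h = 0.13 × (1 − 0.68)/(1 − 0.2557) = 0.13 × 0.4299 = 0.0559 km

0.056 km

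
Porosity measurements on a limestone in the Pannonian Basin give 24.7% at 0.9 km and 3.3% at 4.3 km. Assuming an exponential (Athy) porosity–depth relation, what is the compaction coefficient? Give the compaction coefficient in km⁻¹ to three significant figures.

0.592 km⁻¹

Athy: φ(z) = φ₀ e^(−kz) ⇒ φ₁/φ₂ = e^{k(z₂−z₁)} ⇒ k = ln(φ₁/φ₂)/(z₂−z₁)
k = ln(0.247/0.033) / (4.3 − 0.9) = ln(7.485) / 3.4 = 2.0129 / 3.4 = 0.592 km⁻¹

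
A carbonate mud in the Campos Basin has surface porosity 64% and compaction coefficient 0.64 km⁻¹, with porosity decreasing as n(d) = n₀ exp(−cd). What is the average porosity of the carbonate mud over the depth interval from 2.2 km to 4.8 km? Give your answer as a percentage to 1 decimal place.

⟨n⟩ = (1/(d₂−d₁)) ∫ n₀ e^(−cd) dd = n₀·(e^(−c·d₁) − e^(−c·d₂)) / (c·(d₂−d₁))
e^(−0.64×2.2) = 0.2446; e^(−0.64×4.8) = 0.0463
⟨n⟩ = 0.64 × (0.2446 − 0.0463) / (0.64 × 2.6) = 0.64 × 0.1192 = 0.0763

7.6%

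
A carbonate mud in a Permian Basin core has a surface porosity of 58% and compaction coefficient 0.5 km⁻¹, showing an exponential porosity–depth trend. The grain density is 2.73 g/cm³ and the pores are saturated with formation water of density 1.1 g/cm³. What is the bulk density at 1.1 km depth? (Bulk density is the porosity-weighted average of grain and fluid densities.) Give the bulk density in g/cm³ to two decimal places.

2.18 g/cm³

Porosity at depth: n = 0.58·exp(−0.5×1.1) = 0.58×0.5769 = 0.3346
Bulk density: ρ_b = (1−n)ρ_g + n·ρ_f = 0.6654×2.73 + 0.3346×1.1
       = 1.816 + 0.368 = 2.185 g/cm³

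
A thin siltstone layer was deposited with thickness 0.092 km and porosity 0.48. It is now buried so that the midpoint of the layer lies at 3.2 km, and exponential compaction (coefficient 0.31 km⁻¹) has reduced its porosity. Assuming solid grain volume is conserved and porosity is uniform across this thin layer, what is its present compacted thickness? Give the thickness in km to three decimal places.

0.058 km

Porosity at 3.2 km: phi = 0.48·exp(−0.31×3.2) = 0.1780
Solid-volume conservation: h(1−phi) = h₀(1−phi₀) ⇒ h = h₀·(1−phi₀)/(1−phi)
h = 0.092 × (1 − 0.48)/(1 − 0.1780) = 0.092 × 0.6326 = 0.0582 km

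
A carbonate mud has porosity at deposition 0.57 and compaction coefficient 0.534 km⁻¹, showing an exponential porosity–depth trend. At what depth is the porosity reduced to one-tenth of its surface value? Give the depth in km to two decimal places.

4.31 km

n/n₀ = 1/10 ⇒ exp(−c·d) = 1/10 ⇒ d = ln(10) / c
d = 2.3026 / 0.534 = 4.312 km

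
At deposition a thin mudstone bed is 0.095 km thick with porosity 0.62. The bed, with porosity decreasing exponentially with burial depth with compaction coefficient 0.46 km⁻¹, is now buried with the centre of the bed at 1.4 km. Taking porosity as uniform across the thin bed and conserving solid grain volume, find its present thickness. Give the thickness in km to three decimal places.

Porosity at 1.4 km: φ = 0.62·exp(−0.46×1.4) = 0.3256
Solid-volume conservation: h(1−φ) = h₀(1−φ₀) ⇒ h = h₀·(1−φ₀)/(1−φ)
h = 0.095 × (1 − 0.62)/(1 − 0.3256) = 0.095 × 0.5635 = 0.0535 km

0.054 km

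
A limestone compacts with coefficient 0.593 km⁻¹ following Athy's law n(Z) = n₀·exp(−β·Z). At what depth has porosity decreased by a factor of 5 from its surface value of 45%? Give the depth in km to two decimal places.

n/n₀ = 1/5 ⇒ exp(−β·Z) = 1/5 ⇒ Z = ln(5) / β
Z = 1.6094 / 0.593 = 2.714 km

2.71 km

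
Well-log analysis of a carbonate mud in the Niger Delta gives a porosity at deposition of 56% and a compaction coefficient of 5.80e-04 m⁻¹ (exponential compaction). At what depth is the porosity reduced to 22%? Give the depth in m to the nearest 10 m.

1610 m

Working in km (1 km = 1000 m; β in km⁻¹ = β in m⁻¹ × 1000):
Invert Athy's law: z = ln(phi₀/phi) / β
z = ln(0.56/0.22) / 0.58 = ln(2.545) / 0.58 = 0.9343 / 0.58 = 1.611 km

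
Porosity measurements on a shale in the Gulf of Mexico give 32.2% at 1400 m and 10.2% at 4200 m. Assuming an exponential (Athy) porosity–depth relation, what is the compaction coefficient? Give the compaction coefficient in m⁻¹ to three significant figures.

0.000411 m⁻¹

Working in km (1 km = 1000 m; β in km⁻¹ = β in m⁻¹ × 1000):
Athy: phi(d) = phi₀ e^(−βd) ⇒ phi₁/phi₂ = e^{β(d₂−d₁)} ⇒ β = ln(phi₁/phi₂)/(d₂−d₁)
β = ln(0.322/0.102) / (4.2 − 1.4) = ln(3.157) / 2.8 = 1.1496 / 2.8 = 0.4106 km⁻¹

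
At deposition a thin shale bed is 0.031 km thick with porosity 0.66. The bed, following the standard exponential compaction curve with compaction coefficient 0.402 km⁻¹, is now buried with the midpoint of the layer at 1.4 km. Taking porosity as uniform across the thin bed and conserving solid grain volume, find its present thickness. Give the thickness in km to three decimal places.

Porosity at 1.4 km: n = 0.66·exp(−0.402×1.4) = 0.3759
Solid-volume conservation: h(1−n) = h₀(1−n₀) ⇒ h = h₀·(1−n₀)/(1−n)
h = 0.031 × (1 − 0.66)/(1 − 0.3759) = 0.031 × 0.5448 = 0.0169 km

0.017 km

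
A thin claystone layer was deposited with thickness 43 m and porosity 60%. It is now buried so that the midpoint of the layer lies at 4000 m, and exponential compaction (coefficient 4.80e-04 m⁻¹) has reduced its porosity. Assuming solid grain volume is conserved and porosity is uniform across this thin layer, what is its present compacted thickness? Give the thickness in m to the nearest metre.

19 m

Working in km (1 km = 1000 m; c in km⁻¹ = c in m⁻¹ × 1000):
Porosity at 4 km: phi = 0.6·exp(−0.48×4) = 0.0880
Solid-volume conservation: h(1−phi) = h₀(1−phi₀) ⇒ h = h₀·(1−phi₀)/(1−phi)
h = 0.043 × (1 − 0.6)/(1 − 0.0880) = 0.043 × 0.4386 = 0.0189 km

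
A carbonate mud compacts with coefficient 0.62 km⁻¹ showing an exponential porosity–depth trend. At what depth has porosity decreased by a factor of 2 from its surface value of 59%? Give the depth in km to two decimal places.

1.12 km

φ/φ₀ = 1/2 ⇒ exp(−β·Z) = 1/2 ⇒ Z = ln(2) / β
Z = 0.6931 / 0.62 = 1.118 km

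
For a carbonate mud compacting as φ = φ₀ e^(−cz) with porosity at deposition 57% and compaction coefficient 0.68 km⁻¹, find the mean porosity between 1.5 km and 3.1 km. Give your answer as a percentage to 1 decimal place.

12.5%

⟨φ⟩ = (1/(z₂−z₁)) ∫ φ₀ e^(−cz) dz = φ₀·(e^(−c·z₁) − e^(−c·z₂)) / (c·(z₂−z₁))
e^(−0.68×1.5) = 0.3606; e^(−0.68×3.1) = 0.1215
⟨φ⟩ = 0.57 × (0.3606 − 0.1215) / (0.68 × 1.6) = 0.57 × 0.2198 = 0.1253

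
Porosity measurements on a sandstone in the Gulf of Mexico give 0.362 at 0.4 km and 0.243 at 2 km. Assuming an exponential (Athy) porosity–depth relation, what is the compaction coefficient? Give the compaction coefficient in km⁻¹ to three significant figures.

Athy: phi(z) = phi₀ e^(−kz) ⇒ phi₁/phi₂ = e^{k(z₂−z₁)} ⇒ k = ln(phi₁/phi₂)/(z₂−z₁)
k = ln(0.362/0.243) / (2 − 0.4) = ln(1.49) / 1.6 = 0.3986 / 1.6 = 0.2491 km⁻¹

0.249 km⁻¹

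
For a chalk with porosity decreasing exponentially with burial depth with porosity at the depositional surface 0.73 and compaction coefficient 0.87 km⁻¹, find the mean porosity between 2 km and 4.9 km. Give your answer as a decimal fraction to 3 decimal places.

0.047

⟨φ⟩ = (1/(z₂−z₁)) ∫ φ₀ e^(−kz) dz = φ₀·(e^(−k·z₁) − e^(−k·z₂)) / (k·(z₂−z₁))
e^(−0.87×2) = 0.1755; e^(−0.87×4.9) = 0.0141
⟨φ⟩ = 0.73 × (0.1755 − 0.0141) / (0.87 × 2.9) = 0.73 × 0.0640 = 0.0467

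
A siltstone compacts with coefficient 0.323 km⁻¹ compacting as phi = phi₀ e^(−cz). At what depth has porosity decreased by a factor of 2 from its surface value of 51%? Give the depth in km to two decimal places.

phi/phi₀ = 1/2 ⇒ exp(−c·z) = 1/2 ⇒ z = ln(2) / c
z = 0.6931 / 0.323 = 2.146 km

2.15 km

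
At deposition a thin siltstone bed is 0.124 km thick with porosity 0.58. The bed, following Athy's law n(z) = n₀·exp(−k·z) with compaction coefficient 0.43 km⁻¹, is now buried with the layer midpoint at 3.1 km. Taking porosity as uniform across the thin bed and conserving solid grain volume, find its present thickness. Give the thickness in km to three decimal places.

0.061 km

Porosity at 3.1 km: n = 0.58·exp(−0.43×3.1) = 0.1529
Solid-volume conservation: h(1−n) = h₀(1−n₀) ⇒ h = h₀·(1−n₀)/(1−n)
h = 0.124 × (1 − 0.58)/(1 − 0.1529) = 0.124 × 0.4958 = 0.0615 km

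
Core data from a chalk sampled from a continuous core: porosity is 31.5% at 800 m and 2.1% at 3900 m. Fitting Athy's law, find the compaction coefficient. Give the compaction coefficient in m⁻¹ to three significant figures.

Working in km (1 km = 1000 m; k in km⁻¹ = k in m⁻¹ × 1000):
Athy: φ(z) = φ₀ e^(−kz) ⇒ φ₁/φ₂ = e^{k(z₂−z₁)} ⇒ k = ln(φ₁/φ₂)/(z₂−z₁)
k = ln(0.315/0.021) / (3.9 − 0.8) = ln(15) / 3.1 = 2.7081 / 3.1 = 0.8736 km⁻¹

0.000874 m⁻¹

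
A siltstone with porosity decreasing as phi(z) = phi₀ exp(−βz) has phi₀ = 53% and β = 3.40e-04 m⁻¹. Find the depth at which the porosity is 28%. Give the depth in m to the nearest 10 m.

1880 m

Working in km (1 km = 1000 m; β in km⁻¹ = β in m⁻¹ × 1000):
Invert Athy's law: z = ln(phi₀/phi) / β
z = ln(0.53/0.28) / 0.34 = ln(1.893) / 0.34 = 0.6381 / 0.34 = 1.877 km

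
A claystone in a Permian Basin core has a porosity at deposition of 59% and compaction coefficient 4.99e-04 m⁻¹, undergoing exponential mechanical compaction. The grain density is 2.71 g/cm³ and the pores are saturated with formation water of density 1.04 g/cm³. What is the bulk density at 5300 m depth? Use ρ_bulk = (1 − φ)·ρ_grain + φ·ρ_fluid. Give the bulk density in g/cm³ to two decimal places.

2.64 g/cm³

Working in km (1 km = 1000 m; β in km⁻¹ = β in m⁻¹ × 1000):
Porosity at depth: n = 0.59·exp(−0.499×5.3) = 0.59×0.0710 = 0.0419
Bulk density: ρ_b = (1−n)ρ_g + n·ρ_f = 0.9581×2.71 + 0.0419×1.04
       = 2.596 + 0.044 = 2.640 g/cm³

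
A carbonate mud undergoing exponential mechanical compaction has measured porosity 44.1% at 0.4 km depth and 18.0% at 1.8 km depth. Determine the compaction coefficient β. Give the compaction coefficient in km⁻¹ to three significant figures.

Athy: φ(d) = φ₀ e^(−βd) ⇒ φ₁/φ₂ = e^{β(d₂−d₁)} ⇒ β = ln(φ₁/φ₂)/(d₂−d₁)
β = ln(0.441/0.18) / (1.8 − 0.4) = ln(2.45) / 1.4 = 0.8961 / 1.4 = 0.6401 km⁻¹

0.640 km⁻¹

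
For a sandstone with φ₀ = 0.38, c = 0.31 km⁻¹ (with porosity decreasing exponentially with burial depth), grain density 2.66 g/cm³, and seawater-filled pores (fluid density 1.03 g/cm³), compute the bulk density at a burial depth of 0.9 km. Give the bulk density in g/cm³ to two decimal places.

2.19 g/cm³

Porosity at depth: φ = 0.38·exp(−0.31×0.9) = 0.38×0.7565 = 0.2875
Bulk density: ρ_b = (1−φ)ρ_g + φ·ρ_f = 0.7125×2.66 + 0.2875×1.03
       = 1.895 + 0.296 = 2.191 g/cm³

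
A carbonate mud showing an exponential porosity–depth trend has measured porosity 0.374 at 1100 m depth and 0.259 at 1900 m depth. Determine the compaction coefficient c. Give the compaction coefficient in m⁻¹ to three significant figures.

0.000459 m⁻¹

Working in km (1 km = 1000 m; c in km⁻¹ = c in m⁻¹ × 1000):
Athy: n(z) = n₀ e^(−cz) ⇒ n₁/n₂ = e^{c(z₂−z₁)} ⇒ c = ln(n₁/n₂)/(z₂−z₁)
c = ln(0.374/0.259) / (1.9 − 1.1) = ln(1.444) / 0.8 = 0.3674 / 0.8 = 0.4593 km⁻¹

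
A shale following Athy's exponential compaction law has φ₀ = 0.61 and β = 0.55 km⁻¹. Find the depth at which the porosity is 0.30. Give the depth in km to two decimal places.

Invert Athy's law: Z = ln(φ₀/φ) / β
Z = ln(0.61/0.3) / 0.55 = ln(2.033) / 0.55 = 0.7097 / 0.55 = 1.290 km

1.29 km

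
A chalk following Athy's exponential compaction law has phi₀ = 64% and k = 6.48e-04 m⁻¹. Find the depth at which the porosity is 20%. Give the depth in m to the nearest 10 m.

Working in km (1 km = 1000 m; k in km⁻¹ = k in m⁻¹ × 1000):
Invert Athy's law: d = ln(phi₀/phi) / k
d = ln(0.64/0.2) / 0.648 = ln(3.2) / 0.648 = 1.1632 / 0.648 = 1.795 km

1790 m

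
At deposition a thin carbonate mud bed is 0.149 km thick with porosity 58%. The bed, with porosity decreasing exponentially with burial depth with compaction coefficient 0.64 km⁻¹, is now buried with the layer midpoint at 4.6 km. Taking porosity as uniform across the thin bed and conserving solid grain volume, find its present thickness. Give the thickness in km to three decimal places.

0.065 km

Porosity at 4.6 km: phi = 0.58·exp(−0.64×4.6) = 0.0305
Solid-volume conservation: h(1−phi) = h₀(1−phi₀) ⇒ h = h₀·(1−phi₀)/(1−phi)
h = 0.149 × (1 − 0.58)/(1 − 0.0305) = 0.149 × 0.4332 = 0.0646 km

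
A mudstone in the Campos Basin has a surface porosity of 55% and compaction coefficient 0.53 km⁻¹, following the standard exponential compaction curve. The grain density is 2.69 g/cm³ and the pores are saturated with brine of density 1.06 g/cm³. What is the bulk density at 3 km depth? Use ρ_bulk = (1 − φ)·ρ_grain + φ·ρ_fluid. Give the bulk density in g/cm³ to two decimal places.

2.51 g/cm³

Porosity at depth: φ = 0.55·exp(−0.53×3) = 0.55×0.2039 = 0.1122
Bulk density: ρ_b = (1−φ)ρ_g + φ·ρ_f = 0.8878×2.69 + 0.1122×1.06
       = 2.388 + 0.119 = 2.507 g/cm³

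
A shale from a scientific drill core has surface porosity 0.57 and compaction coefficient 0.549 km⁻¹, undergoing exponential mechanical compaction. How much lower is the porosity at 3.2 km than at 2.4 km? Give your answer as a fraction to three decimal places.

0.054

φ(2.4) = 0.57·e^(−0.549×2.4) = 0.1526
φ(3.2) = 0.57·e^(−0.549×3.2) = 0.0984
Δφ = 0.1526 − 0.0984 = 0.0543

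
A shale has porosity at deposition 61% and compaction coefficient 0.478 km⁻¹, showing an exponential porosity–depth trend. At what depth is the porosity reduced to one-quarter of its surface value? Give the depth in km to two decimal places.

φ/φ₀ = 1/4 ⇒ exp(−k·d) = 1/4 ⇒ d = ln(4) / k
d = 1.3863 / 0.478 = 2.900 km

2.90 km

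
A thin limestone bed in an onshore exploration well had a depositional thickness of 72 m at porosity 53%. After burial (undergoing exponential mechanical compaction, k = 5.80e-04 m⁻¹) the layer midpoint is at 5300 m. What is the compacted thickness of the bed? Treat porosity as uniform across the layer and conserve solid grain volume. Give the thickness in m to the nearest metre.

Working in km (1 km = 1000 m; k in km⁻¹ = k in m⁻¹ × 1000):
Porosity at 5.3 km: phi = 0.53·exp(−0.58×5.3) = 0.0245
Solid-volume conservation: h(1−phi) = h₀(1−phi₀) ⇒ h = h₀·(1−phi₀)/(1−phi)
h = 0.072 × (1 − 0.53)/(1 − 0.0245) = 0.072 × 0.4818 = 0.0347 km

35 m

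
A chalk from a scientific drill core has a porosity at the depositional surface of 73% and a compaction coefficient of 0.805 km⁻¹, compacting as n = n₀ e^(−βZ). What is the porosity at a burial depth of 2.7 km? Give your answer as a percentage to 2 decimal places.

n = n₀·exp(−β·Z) = 0.73 × exp(−0.805 × 2.7) = 0.73 × exp(−2.174)
  = 0.73 × 0.1138 = 0.0831

8.31%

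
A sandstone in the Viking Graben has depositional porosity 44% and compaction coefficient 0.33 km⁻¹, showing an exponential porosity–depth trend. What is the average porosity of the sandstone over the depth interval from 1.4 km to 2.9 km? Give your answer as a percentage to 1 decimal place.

21.9%

⟨n⟩ = (1/(d₂−d₁)) ∫ n₀ e^(−cd) dd = n₀·(e^(−c·d₁) − e^(−c·d₂)) / (c·(d₂−d₁))
e^(−0.33×1.4) = 0.6300; e^(−0.33×2.9) = 0.3840
⟨n⟩ = 0.44 × (0.6300 − 0.3840) / (0.33 × 1.5) = 0.44 × 0.4969 = 0.2186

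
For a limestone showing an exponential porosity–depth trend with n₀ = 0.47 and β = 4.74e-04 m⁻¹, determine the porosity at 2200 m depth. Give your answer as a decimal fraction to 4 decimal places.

0.1657

Working in km (1 km = 1000 m; β in km⁻¹ = β in m⁻¹ × 1000):
n = n₀·exp(−β·z) = 0.47 × exp(−0.474 × 2.2) = 0.47 × exp(−1.043)
  = 0.47 × 0.3525 = 0.1657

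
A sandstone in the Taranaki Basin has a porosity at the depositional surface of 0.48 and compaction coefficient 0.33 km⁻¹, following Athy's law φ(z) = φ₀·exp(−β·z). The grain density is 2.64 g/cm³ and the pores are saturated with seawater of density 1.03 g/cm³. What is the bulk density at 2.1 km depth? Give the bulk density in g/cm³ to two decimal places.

Porosity at depth: φ = 0.48·exp(−0.33×2.1) = 0.48×0.5001 = 0.2400
Bulk density: ρ_b = (1−φ)ρ_g + φ·ρ_f = 0.7600×2.64 + 0.2400×1.03
       = 2.006 + 0.247 = 2.254 g/cm³

2.25 g/cm³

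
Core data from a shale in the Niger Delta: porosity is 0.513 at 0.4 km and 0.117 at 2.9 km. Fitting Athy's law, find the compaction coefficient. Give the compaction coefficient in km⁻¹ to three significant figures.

0.591 km⁻¹

Athy: n(Z) = n₀ e^(−βZ) ⇒ n₁/n₂ = e^{β(Z₂−Z₁)} ⇒ β = ln(n₁/n₂)/(Z₂−Z₁)
β = ln(0.513/0.117) / (2.9 − 0.4) = ln(4.385) / 2.5 = 1.4781 / 2.5 = 0.5912 km⁻¹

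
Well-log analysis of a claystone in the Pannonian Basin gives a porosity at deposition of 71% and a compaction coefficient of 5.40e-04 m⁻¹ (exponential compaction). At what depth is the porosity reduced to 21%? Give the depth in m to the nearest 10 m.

2260 m

Working in km (1 km = 1000 m; c in km⁻¹ = c in m⁻¹ × 1000):
Invert Athy's law: Z = ln(n₀/n) / c
Z = ln(0.71/0.21) / 0.54 = ln(3.381) / 0.54 = 1.2182 / 0.54 = 2.256 km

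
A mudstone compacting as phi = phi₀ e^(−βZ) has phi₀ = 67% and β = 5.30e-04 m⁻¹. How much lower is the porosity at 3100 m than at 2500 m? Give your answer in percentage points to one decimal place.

4.9 percentage points

Working in km (1 km = 1000 m; β in km⁻¹ = β in m⁻¹ × 1000):
phi(2.5) = 0.67·e^(−0.53×2.5) = 0.1781
phi(3.1) = 0.67·e^(−0.53×3.1) = 0.1296
Δphi = 0.1781 − 0.1296 = 0.0485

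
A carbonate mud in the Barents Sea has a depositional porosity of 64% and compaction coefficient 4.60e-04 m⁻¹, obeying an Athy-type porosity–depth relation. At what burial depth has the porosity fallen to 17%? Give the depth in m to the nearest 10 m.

2880 m

Working in km (1 km = 1000 m; β in km⁻¹ = β in m⁻¹ × 1000):
Invert Athy's law: z = ln(n₀/n) / β
z = ln(0.64/0.17) / 0.46 = ln(3.765) / 0.46 = 1.3257 / 0.46 = 2.882 km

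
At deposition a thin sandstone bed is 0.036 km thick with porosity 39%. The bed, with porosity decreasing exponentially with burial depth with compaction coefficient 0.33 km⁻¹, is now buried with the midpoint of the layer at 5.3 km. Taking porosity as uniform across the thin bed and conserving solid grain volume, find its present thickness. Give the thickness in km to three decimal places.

0.024 km

Porosity at 5.3 km: φ = 0.39·exp(−0.33×5.3) = 0.0678
Solid-volume conservation: h(1−φ) = h₀(1−φ₀) ⇒ h = h₀·(1−φ₀)/(1−φ)
h = 0.036 × (1 − 0.39)/(1 − 0.0678) = 0.036 × 0.6544 = 0.0236 km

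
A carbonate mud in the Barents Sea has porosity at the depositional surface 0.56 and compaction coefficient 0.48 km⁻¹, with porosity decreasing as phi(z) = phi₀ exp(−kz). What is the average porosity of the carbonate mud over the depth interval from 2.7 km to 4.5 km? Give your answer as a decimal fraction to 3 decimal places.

⟨phi⟩ = (1/(z₂−z₁)) ∫ phi₀ e^(−kz) dz = phi₀·(e^(−k·z₁) − e^(−k·z₂)) / (k·(z₂−z₁))
e^(−0.48×2.7) = 0.2736; e^(−0.48×4.5) = 0.1153
⟨phi⟩ = 0.56 × (0.2736 − 0.1153) / (0.48 × 1.8) = 0.56 × 0.1832 = 0.1026

0.103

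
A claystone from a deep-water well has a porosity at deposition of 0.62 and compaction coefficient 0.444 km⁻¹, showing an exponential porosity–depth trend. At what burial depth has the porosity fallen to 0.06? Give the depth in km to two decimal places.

5.26 km

Invert Athy's law: z = ln(n₀/n) / β
z = ln(0.62/0.06) / 0.444 = ln(10.33) / 0.444 = 2.3354 / 0.444 = 5.260 km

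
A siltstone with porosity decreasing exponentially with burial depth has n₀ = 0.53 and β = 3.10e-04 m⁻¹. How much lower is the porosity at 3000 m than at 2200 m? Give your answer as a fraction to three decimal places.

Working in km (1 km = 1000 m; β in km⁻¹ = β in m⁻¹ × 1000):
n(2.2) = 0.53·e^(−0.31×2.2) = 0.2680
n(3) = 0.53·e^(−0.31×3) = 0.2091
Δn = 0.2680 − 0.2091 = 0.0589

0.059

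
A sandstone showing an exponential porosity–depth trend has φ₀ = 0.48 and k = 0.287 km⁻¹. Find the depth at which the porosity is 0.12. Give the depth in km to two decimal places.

4.83 km

Invert Athy's law: z = ln(φ₀/φ) / k
z = ln(0.48/0.12) / 0.287 = ln(4) / 0.287 = 1.3863 / 0.287 = 4.830 km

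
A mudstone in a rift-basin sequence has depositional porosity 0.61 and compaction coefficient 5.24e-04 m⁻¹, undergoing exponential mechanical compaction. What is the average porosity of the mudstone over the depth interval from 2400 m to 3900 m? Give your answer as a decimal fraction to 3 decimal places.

Working in km (1 km = 1000 m; c in km⁻¹ = c in m⁻¹ × 1000):
⟨phi⟩ = (1/(d₂−d₁)) ∫ phi₀ e^(−cd) dd = phi₀·(e^(−c·d₁) − e^(−c·d₂)) / (c·(d₂−d₁))
e^(−0.524×2.4) = 0.2843; e^(−0.524×3.9) = 0.1296
⟨phi⟩ = 0.61 × (0.2843 − 0.1296) / (0.524 × 1.5) = 0.61 × 0.1969 = 0.1201

0.120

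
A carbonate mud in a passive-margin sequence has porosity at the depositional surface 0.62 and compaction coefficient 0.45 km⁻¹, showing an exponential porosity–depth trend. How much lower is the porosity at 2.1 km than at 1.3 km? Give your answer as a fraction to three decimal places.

0.104

phi(1.3) = 0.62·e^(−0.45×1.3) = 0.3454
phi(2.1) = 0.62·e^(−0.45×2.1) = 0.2410
Δphi = 0.3454 − 0.2410 = 0.1044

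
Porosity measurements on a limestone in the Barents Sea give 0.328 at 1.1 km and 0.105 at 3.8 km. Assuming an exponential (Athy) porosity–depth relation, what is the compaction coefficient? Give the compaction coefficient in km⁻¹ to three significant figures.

0.422 km⁻¹

Athy: φ(d) = φ₀ e^(−cd) ⇒ φ₁/φ₂ = e^{c(d₂−d₁)} ⇒ c = ln(φ₁/φ₂)/(d₂−d₁)
c = ln(0.328/0.105) / (3.8 − 1.1) = ln(3.124) / 2.7 = 1.1391 / 2.7 = 0.4219 km⁻¹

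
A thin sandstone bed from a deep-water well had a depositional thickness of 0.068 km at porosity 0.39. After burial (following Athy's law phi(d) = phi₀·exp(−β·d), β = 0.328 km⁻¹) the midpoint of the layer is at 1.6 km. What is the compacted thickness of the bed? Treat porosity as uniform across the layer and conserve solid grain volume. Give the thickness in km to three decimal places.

Porosity at 1.6 km: phi = 0.39·exp(−0.328×1.6) = 0.2308
Solid-volume conservation: h(1−phi) = h₀(1−phi₀) ⇒ h = h₀·(1−phi₀)/(1−phi)
h = 0.068 × (1 − 0.39)/(1 − 0.2308) = 0.068 × 0.7930 = 0.0539 km

0.054 km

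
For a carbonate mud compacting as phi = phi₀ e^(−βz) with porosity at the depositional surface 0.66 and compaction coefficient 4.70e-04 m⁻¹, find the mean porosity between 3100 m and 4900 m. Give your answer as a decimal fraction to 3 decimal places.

Working in km (1 km = 1000 m; β in km⁻¹ = β in m⁻¹ × 1000):
⟨phi⟩ = (1/(z₂−z₁)) ∫ phi₀ e^(−βz) dz = phi₀·(e^(−β·z₁) − e^(−β·z₂)) / (β·(z₂−z₁))
e^(−0.47×3.1) = 0.2329; e^(−0.47×4.9) = 0.1000
⟨phi⟩ = 0.66 × (0.2329 − 0.1000) / (0.47 × 1.8) = 0.66 × 0.1572 = 0.1037

0.104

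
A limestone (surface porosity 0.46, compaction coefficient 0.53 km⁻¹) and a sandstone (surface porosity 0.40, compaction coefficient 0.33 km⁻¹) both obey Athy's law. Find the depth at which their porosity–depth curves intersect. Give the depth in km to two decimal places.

0.70 km

Set phi₀ₐ e^(−kₐd) = phi₀ᵦ e^(−kᵦd) ⇒ ln(phi₀ₐ/phi₀ᵦ) = (kₐ − kᵦ)·d
d = ln(0.46/0.4) / (0.53 − 0.33) = 0.1398 / 0.2 = 0.699 km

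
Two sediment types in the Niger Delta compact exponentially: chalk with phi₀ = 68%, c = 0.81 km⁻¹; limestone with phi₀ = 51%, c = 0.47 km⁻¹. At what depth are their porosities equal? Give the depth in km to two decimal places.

0.85 km

Set phi₀ₐ e^(−cₐz) = phi₀ᵦ e^(−cᵦz) ⇒ ln(phi₀ₐ/phi₀ᵦ) = (cₐ − cᵦ)·z
z = ln(0.68/0.51) / (0.81 − 0.47) = 0.2877 / 0.34 = 0.846 km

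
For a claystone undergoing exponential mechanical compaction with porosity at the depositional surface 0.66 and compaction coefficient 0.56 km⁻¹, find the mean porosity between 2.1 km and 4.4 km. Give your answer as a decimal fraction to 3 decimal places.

0.114

⟨φ⟩ = (1/(z₂−z₁)) ∫ φ₀ e^(−cz) dz = φ₀·(e^(−c·z₁) − e^(−c·z₂)) / (c·(z₂−z₁))
e^(−0.56×2.1) = 0.3085; e^(−0.56×4.4) = 0.0851
⟨φ⟩ = 0.66 × (0.3085 − 0.0851) / (0.56 × 2.3) = 0.66 × 0.1735 = 0.1145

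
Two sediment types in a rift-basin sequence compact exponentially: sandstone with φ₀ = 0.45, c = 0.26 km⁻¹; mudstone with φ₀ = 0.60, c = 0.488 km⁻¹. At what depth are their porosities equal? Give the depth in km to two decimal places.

Set φ₀ₐ e^(−cₐz) = φ₀ᵦ e^(−cᵦz) ⇒ ln(φ₀ₐ/φ₀ᵦ) = (cₐ − cᵦ)·z
z = ln(0.45/0.6) / (0.26 − 0.488) = -0.2877 / -0.228 = 1.262 km

1.26 km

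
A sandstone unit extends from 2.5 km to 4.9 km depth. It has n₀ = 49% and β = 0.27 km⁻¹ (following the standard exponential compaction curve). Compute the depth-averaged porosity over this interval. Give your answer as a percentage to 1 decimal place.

18.4%

⟨n⟩ = (1/(z₂−z₁)) ∫ n₀ e^(−βz) dz = n₀·(e^(−β·z₁) − e^(−β·z₂)) / (β·(z₂−z₁))
e^(−0.27×2.5) = 0.5092; e^(−0.27×4.9) = 0.2663
⟨n⟩ = 0.49 × (0.5092 − 0.2663) / (0.27 × 2.4) = 0.49 × 0.3747 = 0.1836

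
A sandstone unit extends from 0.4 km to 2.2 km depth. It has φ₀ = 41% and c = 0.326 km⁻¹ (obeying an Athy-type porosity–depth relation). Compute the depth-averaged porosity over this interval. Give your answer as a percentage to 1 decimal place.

27.2%

⟨φ⟩ = (1/(d₂−d₁)) ∫ φ₀ e^(−cd) dd = φ₀·(e^(−c·d₁) − e^(−c·d₂)) / (c·(d₂−d₁))
e^(−0.326×0.4) = 0.8777; e^(−0.326×2.2) = 0.4881
⟨φ⟩ = 0.41 × (0.8777 − 0.4881) / (0.326 × 1.8) = 0.41 × 0.6640 = 0.2722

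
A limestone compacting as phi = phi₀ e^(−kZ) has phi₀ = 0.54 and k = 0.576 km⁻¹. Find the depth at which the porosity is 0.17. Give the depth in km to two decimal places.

Invert Athy's law: Z = ln(phi₀/phi) / k
Z = ln(0.54/0.17) / 0.576 = ln(3.176) / 0.576 = 1.1558 / 0.576 = 2.007 km

2.01 km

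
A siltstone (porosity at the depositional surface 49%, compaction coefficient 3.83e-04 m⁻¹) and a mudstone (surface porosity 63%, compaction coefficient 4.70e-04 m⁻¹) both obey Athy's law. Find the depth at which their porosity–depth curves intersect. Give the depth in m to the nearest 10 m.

2890 m

Working in km (1 km = 1000 m; β in km⁻¹ = β in m⁻¹ × 1000):
Set n₀ₐ e^(−βₐZ) = n₀ᵦ e^(−βᵦZ) ⇒ ln(n₀ₐ/n₀ᵦ) = (βₐ − βᵦ)·Z
Z = ln(0.49/0.63) / (0.383 − 0.47) = -0.2513 / -0.087 = 2.889 km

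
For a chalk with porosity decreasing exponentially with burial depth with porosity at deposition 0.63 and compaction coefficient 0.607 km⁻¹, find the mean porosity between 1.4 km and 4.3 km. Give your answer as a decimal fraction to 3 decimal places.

⟨n⟩ = (1/(z₂−z₁)) ∫ n₀ e^(−βz) dz = n₀·(e^(−β·z₁) − e^(−β·z₂)) / (β·(z₂−z₁))
e^(−0.607×1.4) = 0.4275; e^(−0.607×4.3) = 0.0735
⟨n⟩ = 0.63 × (0.4275 − 0.0735) / (0.607 × 2.9) = 0.63 × 0.2011 = 0.1267

0.127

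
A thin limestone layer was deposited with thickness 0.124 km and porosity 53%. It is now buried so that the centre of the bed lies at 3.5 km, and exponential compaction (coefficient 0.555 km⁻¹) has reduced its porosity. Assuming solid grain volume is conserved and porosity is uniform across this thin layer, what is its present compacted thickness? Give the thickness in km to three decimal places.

0.063 km

Porosity at 3.5 km: φ = 0.53·exp(−0.555×3.5) = 0.0760
Solid-volume conservation: h(1−φ) = h₀(1−φ₀) ⇒ h = h₀·(1−φ₀)/(1−φ)
h = 0.124 × (1 − 0.53)/(1 − 0.0760) = 0.124 × 0.5086 = 0.0631 km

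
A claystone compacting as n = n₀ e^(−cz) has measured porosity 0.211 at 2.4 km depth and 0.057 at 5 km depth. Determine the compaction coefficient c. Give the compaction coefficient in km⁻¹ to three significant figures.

Athy: n(z) = n₀ e^(−cz) ⇒ n₁/n₂ = e^{c(z₂−z₁)} ⇒ c = ln(n₁/n₂)/(z₂−z₁)
c = ln(0.211/0.057) / (5 − 2.4) = ln(3.702) / 2.6 = 1.3088 / 2.6 = 0.5034 km⁻¹

0.503 km⁻¹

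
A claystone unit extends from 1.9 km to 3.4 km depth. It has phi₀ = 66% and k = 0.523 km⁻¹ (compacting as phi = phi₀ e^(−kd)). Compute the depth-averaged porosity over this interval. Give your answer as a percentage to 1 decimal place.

16.9%

⟨phi⟩ = (1/(d₂−d₁)) ∫ phi₀ e^(−kd) dd = phi₀·(e^(−k·d₁) − e^(−k·d₂)) / (k·(d₂−d₁))
e^(−0.523×1.9) = 0.3702; e^(−0.523×3.4) = 0.1689
⟨phi⟩ = 0.66 × (0.3702 − 0.1689) / (0.523 × 1.5) = 0.66 × 0.2565 = 0.1693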